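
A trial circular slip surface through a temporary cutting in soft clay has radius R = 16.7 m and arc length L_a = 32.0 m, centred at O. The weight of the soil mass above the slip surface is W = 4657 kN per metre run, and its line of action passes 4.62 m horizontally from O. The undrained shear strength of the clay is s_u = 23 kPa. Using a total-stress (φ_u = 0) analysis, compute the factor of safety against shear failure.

Taking moments about the centre O, the resisting moment is provided by the undrained shear strength acting along the arc:
M_R = s_u·L_a·R = 23·32.00·16.7 = 12291.2 kN·m/m
M_D = W·d = 4657·4.62 = 21515.3 kN·m/m
FS = M_R / M_D = 12291.2 / 21515.3 = 0.571

FS = 0.57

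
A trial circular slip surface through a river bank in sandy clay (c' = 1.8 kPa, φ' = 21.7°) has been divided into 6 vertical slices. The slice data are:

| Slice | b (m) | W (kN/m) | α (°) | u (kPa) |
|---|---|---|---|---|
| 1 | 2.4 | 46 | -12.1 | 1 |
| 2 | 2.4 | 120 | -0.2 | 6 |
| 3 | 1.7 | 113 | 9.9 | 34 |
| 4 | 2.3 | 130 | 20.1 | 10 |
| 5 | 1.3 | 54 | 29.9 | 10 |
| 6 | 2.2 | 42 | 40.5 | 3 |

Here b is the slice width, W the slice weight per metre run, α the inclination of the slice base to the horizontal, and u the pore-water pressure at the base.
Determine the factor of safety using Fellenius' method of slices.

Ordinary method of slices: FS = Σ[c'·Δl_i + (W_i cosα_i − u_i·Δl_i)·tanφ'] / Σ W_i sinα_i, with Δl_i = b_i / cosα_i.
Slice 1: Δl = 2.4/cos(-12.1°) = 2.455 m; N'_1 = 46·cos(-12.1°) − 1·2.455 = 42.5; c'Δl = 4.42; W sinα = -9.6
Slice 2: Δl = 2.4/cos(-0.2°) = 2.400 m; N'_2 = 120·cos(-0.2°) − 6·2.400 = 105.6; c'Δl = 4.32; W sinα = -0.4
Slice 3: Δl = 1.7/cos9.9° = 1.726 m; N'_3 = 113·cos9.9° − 34·1.726 = 52.6; c'Δl = 3.11; W sinα = 19.4
Slice 4: Δl = 2.3/cos20.1° = 2.449 m; N'_4 = 130·cos20.1° − 10·2.449 = 97.6; c'Δl = 4.41; W sinα = 44.7
Slice 5: Δl = 1.3/cos29.9° = 1.500 m; N'_5 = 54·cos29.9° − 10·1.500 = 31.8; c'Δl = 2.70; W sinα = 26.9
Slice 6: Δl = 2.2/cos40.5° = 2.893 m; N'_6 = 42·cos40.5° − 3·2.893 = 23.3; c'Δl = 5.21; W sinα = 27.3
Σc'Δl = 24.2 kN/m; ΣN' = 353.4 kN/m; ΣW sinα = 108.2 kN/m
Resisting = 24.2 + 353.4·tan21.7° = 24.2 + 140.6 = 164.8 kN/m
FS = 164.8 / 108.2 = 1.523

FS = 1.52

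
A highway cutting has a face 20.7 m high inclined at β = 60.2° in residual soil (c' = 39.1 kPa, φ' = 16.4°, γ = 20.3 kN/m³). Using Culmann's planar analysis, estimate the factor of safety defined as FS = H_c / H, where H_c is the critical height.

FS = 1.11

H_c = (4c'/γ) · sinβ cosφ' / [1 − cos(β − φ')]
    = (4·39.1/20.3) · sin60.2°·cos16.4° / [1 − cos43.8°]
    = 7.704 · 0.8325 / 0.2782 = 23.05 m
FS = H_c / H = 23.05 / 20.7 = 1.114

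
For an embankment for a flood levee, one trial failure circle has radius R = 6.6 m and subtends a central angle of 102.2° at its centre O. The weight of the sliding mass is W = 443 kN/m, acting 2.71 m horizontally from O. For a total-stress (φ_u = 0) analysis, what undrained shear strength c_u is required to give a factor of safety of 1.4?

c_u = 21.6 kPa

FS = c_u·L_a·R / (W·d), so c_u = FS·W·d / (L_a·R).
Arc length L_a = R·θ = 6.6·(102.2°·π/180) = 6.6·1.7837 = 11.77 m
c_u = 1.4·443·2.71 / (11.77·6.6) = 1680.7 / 77.70 = 21.63 kPa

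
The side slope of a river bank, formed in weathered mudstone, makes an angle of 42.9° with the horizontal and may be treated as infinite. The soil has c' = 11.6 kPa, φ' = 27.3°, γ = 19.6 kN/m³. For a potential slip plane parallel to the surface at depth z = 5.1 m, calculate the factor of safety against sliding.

For an infinite slope with a slip plane parallel to the surface (no pore pressure): FS = [c' + γz cos²β tanφ'] / [γz sinβ cosβ].
γz = 19.6·5.1 = 99.96 kN/m²
Numerator = 11.6 + 99.96·cos²42.9°·tan27.3° = 11.6 + 99.96·0.5366·0.5161 = 39.286 kPa
Denominator = 99.96·sin42.9°·cos42.9° = 99.96·0.6807·0.7325 = 49.846 kPa
FS = 39.286 / 49.846 = 0.788

FS = 0.79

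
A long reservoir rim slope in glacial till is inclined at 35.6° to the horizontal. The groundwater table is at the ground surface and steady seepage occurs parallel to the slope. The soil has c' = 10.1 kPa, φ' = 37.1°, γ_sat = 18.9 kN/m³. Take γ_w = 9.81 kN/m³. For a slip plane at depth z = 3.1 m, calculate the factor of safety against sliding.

With seepage parallel to the slope and the water table at the surface, the effective normal stress on the slip plane uses the buoyant unit weight γ' = γ_sat − γ_w while the driving shear stress uses γ_sat:
FS = [c' + γ' z cos²β tanφ'] / [γ_sat z sinβ cosβ]
γ' = 18.9 − 9.81 = 9.09 kN/m³
Numerator = 10.1 + 9.09·3.1·cos²35.6°·tan37.1° = 10.1 + 9.09·3.1·0.6611·0.7563 = 24.190 kPa
Denominator = 18.9·3.1·sin35.6°·cos35.6° = 18.9·3.1·0.5821·0.8131 = 27.732 kPa
FS = 24.190 / 27.732 = 0.872

FS = 0.87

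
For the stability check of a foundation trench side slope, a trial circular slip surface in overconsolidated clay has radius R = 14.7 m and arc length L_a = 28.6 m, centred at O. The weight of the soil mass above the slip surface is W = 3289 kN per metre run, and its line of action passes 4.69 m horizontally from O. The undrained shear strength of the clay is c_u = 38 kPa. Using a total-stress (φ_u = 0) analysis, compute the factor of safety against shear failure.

FS = 1.04

Taking moments about the centre O, the resisting moment is provided by the undrained shear strength acting along the arc:
M_R = c_u·L_a·R = 38·28.60·14.7 = 15976.0 kN·m/m
M_D = W·d = 3289·4.69 = 15425.4 kN·m/m
FS = M_R / M_D = 15976.0 / 15425.4 = 1.036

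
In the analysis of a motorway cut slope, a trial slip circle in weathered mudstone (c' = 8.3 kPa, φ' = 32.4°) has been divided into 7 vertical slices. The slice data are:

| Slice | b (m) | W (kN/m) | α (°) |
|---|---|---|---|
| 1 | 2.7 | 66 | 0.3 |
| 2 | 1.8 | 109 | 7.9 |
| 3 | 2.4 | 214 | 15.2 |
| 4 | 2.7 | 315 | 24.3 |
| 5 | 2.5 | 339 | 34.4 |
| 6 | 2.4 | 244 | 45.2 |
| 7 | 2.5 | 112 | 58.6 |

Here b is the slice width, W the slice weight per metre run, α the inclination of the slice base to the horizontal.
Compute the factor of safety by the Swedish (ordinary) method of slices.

Ordinary method of slices: FS = Σ[c'·Δl_i + (W_i cosα_i)·tanφ'] / Σ W_i sinα_i, with Δl_i = b_i / cosα_i.
Slice 1: Δl = 2.7/cos0.3° = 2.700 m; N'_1 = 66·cos0.3° = 66.0; c'Δl = 22.41; W sinα = 0.3
Slice 2: Δl = 1.8/cos7.9° = 1.817 m; N'_2 = 109·cos7.9° = 108.0; c'Δl = 15.08; W sinα = 15.0
Slice 3: Δl = 2.4/cos15.2° = 2.487 m; N'_3 = 214·cos15.2° = 206.5; c'Δl = 20.64; W sinα = 56.1
Slice 4: Δl = 2.7/cos24.3° = 2.962 m; N'_4 = 315·cos24.3° = 287.1; c'Δl = 24.59; W sinα = 129.6
Slice 5: Δl = 2.5/cos34.4° = 3.030 m; N'_5 = 339·cos34.4° = 279.7; c'Δl = 25.15; W sinα = 191.5
Slice 6: Δl = 2.4/cos45.2° = 3.406 m; N'_6 = 244·cos45.2° = 171.9; c'Δl = 28.27; W sinα = 173.1
Slice 7: Δl = 2.5/cos58.6° = 4.798 m; N'_7 = 112·cos58.6° = 58.4; c'Δl = 39.83; W sinα = 95.6
Σc'Δl = 176.0 kN/m; ΣN' = 1177.6 kN/m; ΣW sinα = 661.3 kN/m
Resisting = 176.0 + 1177.6·tan32.4° = 176.0 + 747.3 = 923.3 kN/m
FS = 923.3 / 661.3 = 1.396

FS = 1.40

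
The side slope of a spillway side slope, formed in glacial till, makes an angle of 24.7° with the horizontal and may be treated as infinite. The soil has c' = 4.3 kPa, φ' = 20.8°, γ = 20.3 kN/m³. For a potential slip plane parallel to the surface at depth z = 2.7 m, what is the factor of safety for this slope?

For an infinite slope with a slip plane parallel to the surface (no pore pressure): FS = [c' + γz cos²β tanφ'] / [γz sinβ cosβ].
γz = 20.3·2.7 = 54.81 kN/m²
Numerator = 4.3 + 54.81·cos²24.7°·tan20.8° = 4.3 + 54.81·0.8254·0.3799 = 21.485 kPa
Denominator = 54.81·sin24.7°·cos24.7° = 54.81·0.4179·0.9085 = 20.808 kPa
FS = 21.485 / 20.808 = 1.033

FS = 1.03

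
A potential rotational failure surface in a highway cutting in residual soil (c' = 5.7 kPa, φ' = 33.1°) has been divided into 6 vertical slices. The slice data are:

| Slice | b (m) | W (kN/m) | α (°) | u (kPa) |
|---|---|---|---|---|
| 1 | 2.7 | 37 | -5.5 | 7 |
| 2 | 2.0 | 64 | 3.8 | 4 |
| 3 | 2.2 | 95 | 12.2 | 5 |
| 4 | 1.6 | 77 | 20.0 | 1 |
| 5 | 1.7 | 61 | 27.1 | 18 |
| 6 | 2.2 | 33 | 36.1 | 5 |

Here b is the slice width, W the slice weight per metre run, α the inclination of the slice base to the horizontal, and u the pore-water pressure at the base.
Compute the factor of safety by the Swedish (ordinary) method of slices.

Ordinary method of slices: FS = Σ[c'·Δl_i + (W_i cosα_i − u_i·Δl_i)·tanφ'] / Σ W_i sinα_i, with Δl_i = b_i / cosα_i.
Slice 1: Δl = 2.7/cos(-5.5°) = 2.712 m; N'_1 = 37·cos(-5.5°) − 7·2.712 = 17.8; c'Δl = 15.46; W sinα = -3.5
Slice 2: Δl = 2.0/cos3.8° = 2.004 m; N'_2 = 64·cos3.8° − 4·2.004 = 55.8; c'Δl = 11.43; W sinα = 4.2
Slice 3: Δl = 2.2/cos12.2° = 2.251 m; N'_3 = 95·cos12.2° − 5·2.251 = 81.6; c'Δl = 12.83; W sinα = 20.1
Slice 4: Δl = 1.6/cos20.0° = 1.703 m; N'_4 = 77·cos20.0° − 1·1.703 = 70.7; c'Δl = 9.71; W sinα = 26.3
Slice 5: Δl = 1.7/cos27.1° = 1.910 m; N'_5 = 61·cos27.1° − 18·1.910 = 19.9; c'Δl = 10.89; W sinα = 27.8
Slice 6: Δl = 2.2/cos36.1° = 2.723 m; N'_6 = 33·cos36.1° − 5·2.723 = 13.0; c'Δl = 15.52; W sinα = 19.4
Σc'Δl = 75.8 kN/m; ΣN' = 258.9 kN/m; ΣW sinα = 94.3 kN/m
Resisting = 75.8 + 258.9·tan33.1° = 75.8 + 168.8 = 244.6 kN/m
FS = 244.6 / 94.3 = 2.593

FS = 2.59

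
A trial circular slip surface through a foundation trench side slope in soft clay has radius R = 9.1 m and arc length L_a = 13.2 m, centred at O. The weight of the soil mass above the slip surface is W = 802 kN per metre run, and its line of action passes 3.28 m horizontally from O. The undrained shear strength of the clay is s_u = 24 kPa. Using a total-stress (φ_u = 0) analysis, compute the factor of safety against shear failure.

Taking moments about the centre O, the resisting moment is provided by the undrained shear strength acting along the arc:
M_R = s_u·L_a·R = 24·13.20·9.1 = 2882.9 kN·m/m
M_D = W·d = 802·3.28 = 2630.6 kN·m/m
FS = M_R / M_D = 2882.9 / 2630.6 = 1.096

FS = 1.10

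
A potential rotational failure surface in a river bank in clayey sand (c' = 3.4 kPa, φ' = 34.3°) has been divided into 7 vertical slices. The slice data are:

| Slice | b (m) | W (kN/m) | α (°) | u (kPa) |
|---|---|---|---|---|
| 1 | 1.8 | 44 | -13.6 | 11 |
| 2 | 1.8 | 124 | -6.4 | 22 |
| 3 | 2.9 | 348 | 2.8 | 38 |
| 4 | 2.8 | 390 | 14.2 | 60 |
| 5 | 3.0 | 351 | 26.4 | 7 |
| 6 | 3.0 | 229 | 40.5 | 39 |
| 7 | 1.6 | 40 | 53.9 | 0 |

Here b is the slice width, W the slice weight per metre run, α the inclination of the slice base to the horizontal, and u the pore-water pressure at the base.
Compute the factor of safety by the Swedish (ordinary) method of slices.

FS = 1.57

Ordinary method of slices: FS = Σ[c'·Δl_i + (W_i cosα_i − u_i·Δl_i)·tanφ'] / Σ W_i sinα_i, with Δl_i = b_i / cosα_i.
Slice 1: Δl = 1.8/cos(-13.6°) = 1.852 m; N'_1 = 44·cos(-13.6°) − 11·1.852 = 22.4; c'Δl = 6.30; W sinα = -10.3
Slice 2: Δl = 1.8/cos(-6.4°) = 1.811 m; N'_2 = 124·cos(-6.4°) − 22·1.811 = 83.4; c'Δl = 6.16; W sinα = -13.8
Slice 3: Δl = 2.9/cos2.8° = 2.903 m; N'_3 = 348·cos2.8° − 38·2.903 = 237.3; c'Δl = 9.87; W sinα = 17.0
Slice 4: Δl = 2.8/cos14.2° = 2.888 m; N'_4 = 390·cos14.2° − 60·2.888 = 204.8; c'Δl = 9.82; W sinα = 95.7
Slice 5: Δl = 3.0/cos26.4° = 3.349 m; N'_5 = 351·cos26.4° − 7·3.349 = 290.9; c'Δl = 11.39; W sinα = 156.1
Slice 6: Δl = 3.0/cos40.5° = 3.945 m; N'_6 = 229·cos40.5° − 39·3.945 = 20.3; c'Δl = 13.41; W sinα = 148.7
Slice 7: Δl = 1.6/cos53.9° = 2.716 m; N'_7 = 40·cos53.9° − 0·2.716 = 23.6; c'Δl = 9.23; W sinα = 32.3
Σc'Δl = 66.2 kN/m; ΣN' = 882.6 kN/m; ΣW sinα = 425.6 kN/m
Resisting = 66.2 + 882.6·tan34.3° = 66.2 + 602.1 = 668.3 kN/m
FS = 668.3 / 425.6 = 1.570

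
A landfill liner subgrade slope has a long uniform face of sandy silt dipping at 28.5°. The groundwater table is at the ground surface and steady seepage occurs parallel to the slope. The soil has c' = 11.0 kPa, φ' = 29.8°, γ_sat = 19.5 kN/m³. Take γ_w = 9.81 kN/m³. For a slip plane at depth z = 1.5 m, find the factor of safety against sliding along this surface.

With seepage parallel to the slope and the water table at the surface, the effective normal stress on the slip plane uses the buoyant unit weight γ' = γ_sat − γ_w while the driving shear stress uses γ_sat:
FS = [c' + γ' z cos²β tanφ'] / [γ_sat z sinβ cosβ]
γ' = 19.5 − 9.81 = 9.69 kN/m³
Numerator = 11.0 + 9.69·1.5·cos²28.5°·tan29.8° = 11.0 + 9.69·1.5·0.7723·0.5727 = 17.429 kPa
Denominator = 19.5·1.5·sin28.5°·cos28.5° = 19.5·1.5·0.4772·0.8788 = 12.266 kPa
FS = 17.429 / 12.266 = 1.421

FS = 1.42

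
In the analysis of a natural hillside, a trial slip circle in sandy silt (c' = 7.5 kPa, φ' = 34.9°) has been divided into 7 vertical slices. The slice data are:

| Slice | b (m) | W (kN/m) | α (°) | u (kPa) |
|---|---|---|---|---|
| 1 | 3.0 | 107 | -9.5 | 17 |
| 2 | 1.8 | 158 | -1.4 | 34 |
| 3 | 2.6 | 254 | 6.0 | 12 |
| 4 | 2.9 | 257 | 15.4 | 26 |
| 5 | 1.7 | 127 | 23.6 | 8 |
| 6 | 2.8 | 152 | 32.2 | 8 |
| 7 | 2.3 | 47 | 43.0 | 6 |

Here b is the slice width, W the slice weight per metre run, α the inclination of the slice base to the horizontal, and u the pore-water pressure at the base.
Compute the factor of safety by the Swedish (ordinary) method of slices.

Ordinary method of slices: FS = Σ[c'·Δl_i + (W_i cosα_i − u_i·Δl_i)·tanφ'] / Σ W_i sinα_i, with Δl_i = b_i / cosα_i.
Slice 1: Δl = 3.0/cos(-9.5°) = 3.042 m; N'_1 = 107·cos(-9.5°) − 17·3.042 = 53.8; c'Δl = 22.81; W sinα = -17.7
Slice 2: Δl = 1.8/cos(-1.4°) = 1.801 m; N'_2 = 158·cos(-1.4°) − 34·1.801 = 96.7; c'Δl = 13.50; W sinα = -3.9
Slice 3: Δl = 2.6/cos6.0° = 2.614 m; N'_3 = 254·cos6.0° − 12·2.614 = 221.2; c'Δl = 19.61; W sinα = 26.6
Slice 4: Δl = 2.9/cos15.4° = 3.008 m; N'_4 = 257·cos15.4° − 26·3.008 = 169.6; c'Δl = 22.56; W sinα = 68.2
Slice 5: Δl = 1.7/cos23.6° = 1.855 m; N'_5 = 127·cos23.6° − 8·1.855 = 101.5; c'Δl = 13.91; W sinα = 50.8
Slice 6: Δl = 2.8/cos32.2° = 3.309 m; N'_6 = 152·cos32.2° − 8·3.309 = 102.1; c'Δl = 24.82; W sinα = 81.0
Slice 7: Δl = 2.3/cos43.0° = 3.145 m; N'_7 = 47·cos43.0° − 6·3.145 = 15.5; c'Δl = 23.59; W sinα = 32.1
Σc'Δl = 140.8 kN/m; ΣN' = 760.6 kN/m; ΣW sinα = 237.2 kN/m
Resisting = 140.8 + 760.6·tan34.9° = 140.8 + 530.6 = 671.4 kN/m
FS = 671.4 / 237.2 = 2.831

FS = 2.83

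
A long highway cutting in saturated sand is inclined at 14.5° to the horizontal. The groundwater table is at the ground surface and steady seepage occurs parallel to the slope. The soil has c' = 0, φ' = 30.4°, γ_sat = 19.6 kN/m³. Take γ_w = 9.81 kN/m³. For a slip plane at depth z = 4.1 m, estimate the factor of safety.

FS = 1.13

With seepage parallel to the slope and the water table at the surface, the effective normal stress on the slip plane uses the buoyant unit weight γ' = γ_sat − γ_w while the driving shear stress uses γ_sat:
FS = [c' + γ' z cos²β tanφ'] / [γ_sat z sinβ cosβ]
(For c' = 0 this reduces to FS = (γ'/γ_sat)·tanφ'/tanβ.)
γ' = 19.6 − 9.81 = 9.79 kN/m³
Numerator = 0.0 + 9.79·4.1·cos²14.5°·tan30.4° = 0.0 + 9.79·4.1·0.9373·0.5867 = 22.073 kPa
Denominator = 19.6·4.1·sin14.5°·cos14.5° = 19.6·4.1·0.2504·0.9681 = 19.480 kPa
FS = 22.073 / 19.480 = 1.133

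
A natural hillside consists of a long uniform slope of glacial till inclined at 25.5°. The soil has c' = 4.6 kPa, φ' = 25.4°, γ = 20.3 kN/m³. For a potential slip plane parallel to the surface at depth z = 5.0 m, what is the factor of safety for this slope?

For an infinite slope with a slip plane parallel to the surface (no pore pressure): FS = [c' + γz cos²β tanφ'] / [γz sinβ cosβ].
γz = 20.3·5.0 = 101.50 kN/m²
Numerator = 4.6 + 101.50·cos²25.5°·tan25.4° = 4.6 + 101.50·0.8147·0.4748 = 43.863 kPa
Denominator = 101.50·sin25.5°·cos25.5° = 101.50·0.4305·0.9026 = 39.440 kPa
FS = 43.863 / 39.440 = 1.112

FS = 1.11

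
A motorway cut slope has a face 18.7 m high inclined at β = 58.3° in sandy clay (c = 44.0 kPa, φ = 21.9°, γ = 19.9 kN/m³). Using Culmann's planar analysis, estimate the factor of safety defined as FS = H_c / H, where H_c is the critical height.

FS = 1.91

H_c = (4c/γ) · sinβ cosφ / [1 − cos(β − φ)]
    = (4·44.0/19.9) · sin58.3°·cos21.9° / [1 − cos36.4°]
    = 8.844 · 0.7894 / 0.1951 = 35.78 m
FS = H_c / H = 35.78 / 18.7 = 1.914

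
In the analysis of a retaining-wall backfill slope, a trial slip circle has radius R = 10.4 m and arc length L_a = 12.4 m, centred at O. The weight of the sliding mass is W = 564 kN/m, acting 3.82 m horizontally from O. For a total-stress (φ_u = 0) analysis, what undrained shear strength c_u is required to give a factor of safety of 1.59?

c_u = 26.6 kPa

FS = c_u·L_a·R / (W·d), so c_u = FS·W·d / (L_a·R).
c_u = 1.59·564·3.82 / (12.40·10.4) = 3425.6 / 128.96 = 26.56 kPa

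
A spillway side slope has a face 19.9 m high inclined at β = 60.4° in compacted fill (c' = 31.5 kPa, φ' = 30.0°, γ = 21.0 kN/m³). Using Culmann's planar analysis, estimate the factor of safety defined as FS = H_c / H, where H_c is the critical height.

H_c = (4c'/γ) · sinβ cosφ' / [1 − cos(β − φ')]
    = (4·31.5/21.0) · sin60.4°·cos30.0° / [1 − cos30.4°]
    = 6.000 · 0.7530 / 0.1375 = 32.86 m
FS = H_c / H = 32.86 / 19.9 = 1.651

FS = 1.65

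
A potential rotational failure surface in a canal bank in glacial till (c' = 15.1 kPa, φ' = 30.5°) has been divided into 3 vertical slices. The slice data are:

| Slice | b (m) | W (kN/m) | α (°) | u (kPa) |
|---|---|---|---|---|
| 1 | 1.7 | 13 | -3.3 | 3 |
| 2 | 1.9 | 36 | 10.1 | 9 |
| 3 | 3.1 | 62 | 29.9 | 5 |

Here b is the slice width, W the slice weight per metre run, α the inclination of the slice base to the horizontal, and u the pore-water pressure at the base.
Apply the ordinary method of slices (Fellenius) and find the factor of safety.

Ordinary method of slices: FS = Σ[c'·Δl_i + (W_i cosα_i − u_i·Δl_i)·tanφ'] / Σ W_i sinα_i, with Δl_i = b_i / cosα_i.
Slice 1: Δl = 1.7/cos(-3.3°) = 1.703 m; N'_1 = 13·cos(-3.3°) − 3·1.703 = 7.9; c'Δl = 25.71; W sinα = -0.7
Slice 2: Δl = 1.9/cos10.1° = 1.930 m; N'_2 = 36·cos10.1° − 9·1.930 = 18.1; c'Δl = 29.14; W sinα = 6.3
Slice 3: Δl = 3.1/cos29.9° = 3.576 m; N'_3 = 62·cos29.9° − 5·3.576 = 35.9; c'Δl = 54.00; W sinα = 30.9
Σc'Δl = 108.9 kN/m; ΣN' = 61.8 kN/m; ΣW sinα = 36.5 kN/m
Resisting = 108.9 + 61.8·tan30.5° = 108.9 + 36.4 = 145.3 kN/m
FS = 145.3 / 36.5 = 3.983

FS = 3.98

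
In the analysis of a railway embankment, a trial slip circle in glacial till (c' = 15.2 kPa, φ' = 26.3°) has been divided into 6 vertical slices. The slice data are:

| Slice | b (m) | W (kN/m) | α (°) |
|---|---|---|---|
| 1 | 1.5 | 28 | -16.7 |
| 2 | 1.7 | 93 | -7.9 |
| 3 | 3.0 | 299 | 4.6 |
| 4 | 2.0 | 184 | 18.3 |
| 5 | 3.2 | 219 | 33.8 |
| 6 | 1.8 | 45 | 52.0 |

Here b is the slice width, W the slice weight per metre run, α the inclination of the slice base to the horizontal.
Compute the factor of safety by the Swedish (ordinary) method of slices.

FS = 2.87

Ordinary method of slices: FS = Σ[c'·Δl_i + (W_i cosα_i)·tanφ'] / Σ W_i sinα_i, with Δl_i = b_i / cosα_i.
Slice 1: Δl = 1.5/cos(-16.7°) = 1.566 m; N'_1 = 28·cos(-16.7°) = 26.8; c'Δl = 23.80; W sinα = -8.0
Slice 2: Δl = 1.7/cos(-7.9°) = 1.716 m; N'_2 = 93·cos(-7.9°) = 92.1; c'Δl = 26.09; W sinα = -12.8
Slice 3: Δl = 3.0/cos4.6° = 3.010 m; N'_3 = 299·cos4.6° = 298.0; c'Δl = 45.75; W sinα = 24.0
Slice 4: Δl = 2.0/cos18.3° = 2.107 m; N'_4 = 184·cos18.3° = 174.7; c'Δl = 32.02; W sinα = 57.8
Slice 5: Δl = 3.2/cos33.8° = 3.851 m; N'_5 = 219·cos33.8° = 182.0; c'Δl = 58.53; W sinα = 121.8
Slice 6: Δl = 1.8/cos52.0° = 2.924 m; N'_6 = 45·cos52.0° = 27.7; c'Δl = 44.44; W sinα = 35.5
Σc'Δl = 230.6 kN/m; ΣN' = 801.4 kN/m; ΣW sinα = 218.2 kN/m
Resisting = 230.6 + 801.4·tan26.3° = 230.6 + 396.1 = 626.7 kN/m
FS = 626.7 / 218.2 = 2.872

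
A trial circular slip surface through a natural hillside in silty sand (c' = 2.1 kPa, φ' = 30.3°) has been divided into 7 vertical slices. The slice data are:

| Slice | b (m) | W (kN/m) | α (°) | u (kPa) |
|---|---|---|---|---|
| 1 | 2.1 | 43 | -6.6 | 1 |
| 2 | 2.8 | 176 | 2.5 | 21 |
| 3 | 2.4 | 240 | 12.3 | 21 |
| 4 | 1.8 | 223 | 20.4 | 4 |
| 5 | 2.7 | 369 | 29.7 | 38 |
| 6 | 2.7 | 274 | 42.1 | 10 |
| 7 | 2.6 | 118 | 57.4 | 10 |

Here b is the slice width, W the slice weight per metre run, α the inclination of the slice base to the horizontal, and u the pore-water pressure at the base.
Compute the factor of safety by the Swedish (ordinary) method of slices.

Ordinary method of slices: FS = Σ[c'·Δl_i + (W_i cosα_i − u_i·Δl_i)·tanφ'] / Σ W_i sinα_i, with Δl_i = b_i / cosα_i.
Slice 1: Δl = 2.1/cos(-6.6°) = 2.114 m; N'_1 = 43·cos(-6.6°) − 1·2.114 = 40.6; c'Δl = 4.44; W sinα = -4.9
Slice 2: Δl = 2.8/cos2.5° = 2.803 m; N'_2 = 176·cos2.5° − 21·2.803 = 117.0; c'Δl = 5.89; W sinα = 7.7
Slice 3: Δl = 2.4/cos12.3° = 2.456 m; N'_3 = 240·cos12.3° − 21·2.456 = 182.9; c'Δl = 5.16; W sinα = 51.1
Slice 4: Δl = 1.8/cos20.4° = 1.920 m; N'_4 = 223·cos20.4° − 4·1.920 = 201.3; c'Δl = 4.03; W sinα = 77.7
Slice 5: Δl = 2.7/cos29.7° = 3.108 m; N'_5 = 369·cos29.7° − 38·3.108 = 202.4; c'Δl = 6.53; W sinα = 182.8
Slice 6: Δl = 2.7/cos42.1° = 3.639 m; N'_6 = 274·cos42.1° − 10·3.639 = 166.9; c'Δl = 7.64; W sinα = 183.7
Slice 7: Δl = 2.6/cos57.4° = 4.826 m; N'_7 = 118·cos57.4° − 10·4.826 = 15.3; c'Δl = 10.13; W sinα = 99.4
Σc'Δl = 43.8 kN/m; ΣN' = 926.5 kN/m; ΣW sinα = 597.5 kN/m
Resisting = 43.8 + 926.5·tan30.3° = 43.8 + 541.4 = 585.2 kN/m
FS = 585.2 / 597.5 = 0.979

FS = 0.98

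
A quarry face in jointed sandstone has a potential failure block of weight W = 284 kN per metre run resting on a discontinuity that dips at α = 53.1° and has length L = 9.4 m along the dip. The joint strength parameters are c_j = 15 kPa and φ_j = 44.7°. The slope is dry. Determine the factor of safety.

Resolving the block weight along and normal to the plane and applying the Mohr–Coulomb strength on the joint:
N' = W cosα = 284·cos53.1° = 170.5 kN/m
Driving force T = W sinα = 284·sin53.1° = 227.1 kN/m
Resisting force R = c_j·L + N'·tanφ_j = 15·9.4 + 170.5·tan44.7° = 141.0 + 168.7 = 309.7 kN/m
FS = R / T = 309.7 / 227.1 = 1.364

FS = 1.36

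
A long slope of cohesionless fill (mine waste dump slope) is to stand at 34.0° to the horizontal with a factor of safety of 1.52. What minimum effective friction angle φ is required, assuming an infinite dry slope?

FS = tanφ/tanβ ⇒ tanφ = FS · tanβ = 1.52 · tan34.0° = 1.0253
φ = arctan(1.0253) = 45.71°

φ = 45.7°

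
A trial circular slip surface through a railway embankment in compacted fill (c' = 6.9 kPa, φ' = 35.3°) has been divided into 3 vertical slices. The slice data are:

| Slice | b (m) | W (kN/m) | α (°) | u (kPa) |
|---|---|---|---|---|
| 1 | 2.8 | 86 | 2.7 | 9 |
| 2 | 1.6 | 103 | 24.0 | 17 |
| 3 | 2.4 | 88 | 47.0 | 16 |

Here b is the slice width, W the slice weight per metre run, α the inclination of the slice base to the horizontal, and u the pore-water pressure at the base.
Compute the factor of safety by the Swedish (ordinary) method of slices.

FS = 1.33

Ordinary method of slices: FS = Σ[c'·Δl_i + (W_i cosα_i − u_i·Δl_i)·tanφ'] / Σ W_i sinα_i, with Δl_i = b_i / cosα_i.
Slice 1: Δl = 2.8/cos2.7° = 2.803 m; N'_1 = 86·cos2.7° − 9·2.803 = 60.7; c'Δl = 19.34; W sinα = 4.1
Slice 2: Δl = 1.6/cos24.0° = 1.751 m; N'_2 = 103·cos24.0° − 17·1.751 = 64.3; c'Δl = 12.08; W sinα = 41.9
Slice 3: Δl = 2.4/cos47.0° = 3.519 m; N'_3 = 88·cos47.0° − 16·3.519 = 3.7; c'Δl = 24.28; W sinα = 64.4
Σc'Δl = 55.7 kN/m; ΣN' = 128.7 kN/m; ΣW sinα = 110.3 kN/m
Resisting = 55.7 + 128.7·tan35.3° = 55.7 + 91.1 = 146.8 kN/m
FS = 146.8 / 110.3 = 1.331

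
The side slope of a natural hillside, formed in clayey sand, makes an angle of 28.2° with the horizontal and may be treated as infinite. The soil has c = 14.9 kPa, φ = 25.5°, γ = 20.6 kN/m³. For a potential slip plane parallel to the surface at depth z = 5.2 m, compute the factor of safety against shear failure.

FS = 1.22

For an infinite slope with a slip plane parallel to the surface (no pore pressure): FS = [c + γz cos²β tanφ] / [γz sinβ cosβ].
γz = 20.6·5.2 = 107.12 kN/m²
Numerator = 14.9 + 107.12·cos²28.2°·tan25.5° = 14.9 + 107.12·0.7767·0.4770 = 54.584 kPa
Denominator = 107.12·sin28.2°·cos28.2° = 107.12·0.4726·0.8813 = 44.611 kPa
FS = 54.584 / 44.611 = 1.224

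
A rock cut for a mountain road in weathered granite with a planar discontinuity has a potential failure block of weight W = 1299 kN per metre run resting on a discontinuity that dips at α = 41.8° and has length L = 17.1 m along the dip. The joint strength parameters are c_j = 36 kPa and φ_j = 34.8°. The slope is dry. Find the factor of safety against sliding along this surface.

Resolving the block weight along and normal to the plane and applying the Mohr–Coulomb strength on the joint:
N' = W cosα = 1299·cos41.8° = 968.4 kN/m
Driving force T = W sinα = 1299·sin41.8° = 865.8 kN/m
Resisting force R = c_j·L + N'·tanφ_j = 36·17.1 + 968.4·tan34.8° = 615.6 + 673.0 = 1288.6 kN/m
FS = R / T = 1288.6 / 865.8 = 1.488

FS = 1.49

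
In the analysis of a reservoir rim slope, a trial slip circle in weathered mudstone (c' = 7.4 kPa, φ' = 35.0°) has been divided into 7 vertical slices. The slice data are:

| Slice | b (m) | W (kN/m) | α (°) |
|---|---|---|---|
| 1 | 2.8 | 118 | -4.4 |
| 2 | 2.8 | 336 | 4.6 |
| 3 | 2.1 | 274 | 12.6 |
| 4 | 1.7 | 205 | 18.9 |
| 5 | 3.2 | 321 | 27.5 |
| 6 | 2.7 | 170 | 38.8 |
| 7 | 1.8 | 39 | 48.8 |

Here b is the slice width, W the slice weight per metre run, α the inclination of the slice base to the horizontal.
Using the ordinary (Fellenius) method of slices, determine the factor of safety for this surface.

Ordinary method of slices: FS = Σ[c'·Δl_i + (W_i cosα_i)·tanφ'] / Σ W_i sinα_i, with Δl_i = b_i / cosα_i.
Slice 1: Δl = 2.8/cos(-4.4°) = 2.808 m; N'_1 = 118·cos(-4.4°) = 117.7; c'Δl = 20.78; W sinα = -9.1
Slice 2: Δl = 2.8/cos4.6° = 2.809 m; N'_2 = 336·cos4.6° = 334.9; c'Δl = 20.79; W sinα = 26.9
Slice 3: Δl = 2.1/cos12.6° = 2.152 m; N'_3 = 274·cos12.6° = 267.4; c'Δl = 15.92; W sinα = 59.8
Slice 4: Δl = 1.7/cos18.9° = 1.797 m; N'_4 = 205·cos18.9° = 193.9; c'Δl = 13.30; W sinα = 66.4
Slice 5: Δl = 3.2/cos27.5° = 3.608 m; N'_5 = 321·cos27.5° = 284.7; c'Δl = 26.70; W sinα = 148.2
Slice 6: Δl = 2.7/cos38.8° = 3.464 m; N'_6 = 170·cos38.8° = 132.5; c'Δl = 25.64; W sinα = 106.5
Slice 7: Δl = 1.8/cos48.8° = 2.733 m; N'_7 = 39·cos48.8° = 25.7; c'Δl = 20.22; W sinα = 29.3
Σc'Δl = 143.3 kN/m; ΣN' = 1356.8 kN/m; ΣW sinα = 428.2 kN/m
Resisting = 143.3 + 1356.8·tan35.0° = 143.3 + 950.1 = 1093.4 kN/m
FS = 1093.4 / 428.2 = 2.554

FS = 2.55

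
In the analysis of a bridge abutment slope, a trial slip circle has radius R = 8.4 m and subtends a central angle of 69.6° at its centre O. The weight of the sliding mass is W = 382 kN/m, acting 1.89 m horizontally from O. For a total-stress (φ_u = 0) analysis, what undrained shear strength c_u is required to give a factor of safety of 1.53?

FS = c_u·L_a·R / (W·d), so c_u = FS·W·d / (L_a·R).
Arc length L_a = R·θ = 8.4·(69.6°·π/180) = 8.4·1.2147 = 10.20 m
c_u = 1.53·382·1.89 / (10.20·8.4) = 1104.6 / 85.71 = 12.89 kPa

c_u = 12.9 kPa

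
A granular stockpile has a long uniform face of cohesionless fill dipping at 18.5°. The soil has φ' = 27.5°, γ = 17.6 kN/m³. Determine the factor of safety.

For a dry cohesionless infinite slope the factor of safety is FS = tanφ' / tanβ.
FS = tan27.5° / tan18.5° = 0.5206 / 0.3346 = 1.556

FS = 1.56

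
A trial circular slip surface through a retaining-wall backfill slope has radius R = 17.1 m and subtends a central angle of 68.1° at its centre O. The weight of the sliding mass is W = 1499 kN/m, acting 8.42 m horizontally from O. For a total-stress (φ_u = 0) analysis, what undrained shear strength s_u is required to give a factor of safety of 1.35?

s_u = 49.0 kPa

FS = s_u·L_a·R / (W·d), so s_u = FS·W·d / (L_a·R).
Arc length L_a = R·θ = 17.1·(68.1°·π/180) = 17.1·1.1886 = 20.32 m
s_u = 1.35·1499·8.42 / (20.32·17.1) = 17039.1 / 347.55 = 49.03 kPa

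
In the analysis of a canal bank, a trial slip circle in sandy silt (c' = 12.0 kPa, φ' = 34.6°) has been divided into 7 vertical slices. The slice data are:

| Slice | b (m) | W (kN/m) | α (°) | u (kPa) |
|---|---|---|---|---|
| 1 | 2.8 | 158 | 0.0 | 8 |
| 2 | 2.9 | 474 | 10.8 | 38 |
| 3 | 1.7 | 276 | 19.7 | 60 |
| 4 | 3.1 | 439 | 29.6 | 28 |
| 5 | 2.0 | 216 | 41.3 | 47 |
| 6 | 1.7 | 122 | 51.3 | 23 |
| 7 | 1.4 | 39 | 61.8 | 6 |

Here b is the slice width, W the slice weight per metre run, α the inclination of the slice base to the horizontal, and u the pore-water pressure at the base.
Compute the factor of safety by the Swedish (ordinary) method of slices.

FS = 1.35

Ordinary method of slices: FS = Σ[c'·Δl_i + (W_i cosα_i − u_i·Δl_i)·tanφ'] / Σ W_i sinα_i, with Δl_i = b_i / cosα_i.
Slice 1: Δl = 2.8/cos0.0° = 2.800 m; N'_1 = 158·cos0.0° − 8·2.800 = 135.6; c'Δl = 33.60; W sinα = 0.0
Slice 2: Δl = 2.9/cos10.8° = 2.952 m; N'_2 = 474·cos10.8° − 38·2.952 = 353.4; c'Δl = 35.43; W sinα = 88.8
Slice 3: Δl = 1.7/cos19.7° = 1.806 m; N'_3 = 276·cos19.7° − 60·1.806 = 151.5; c'Δl = 21.67; W sinα = 93.0
Slice 4: Δl = 3.1/cos29.6° = 3.565 m; N'_4 = 439·cos29.6° − 28·3.565 = 281.9; c'Δl = 42.78; W sinα = 216.8
Slice 5: Δl = 2.0/cos41.3° = 2.662 m; N'_5 = 216·cos41.3° − 47·2.662 = 37.2; c'Δl = 31.95; W sinα = 142.6
Slice 6: Δl = 1.7/cos51.3° = 2.719 m; N'_6 = 122·cos51.3° − 23·2.719 = 13.7; c'Δl = 32.63; W sinα = 95.2
Slice 7: Δl = 1.4/cos61.8° = 2.963 m; N'_7 = 39·cos61.8° − 6·2.963 = 0.7; c'Δl = 35.55; W sinα = 34.4
Σc'Δl = 233.6 kN/m; ΣN' = 974.0 kN/m; ΣW sinα = 670.8 kN/m
Resisting = 233.6 + 974.0·tan34.6° = 233.6 + 671.9 = 905.5 kN/m
FS = 905.5 / 670.8 = 1.350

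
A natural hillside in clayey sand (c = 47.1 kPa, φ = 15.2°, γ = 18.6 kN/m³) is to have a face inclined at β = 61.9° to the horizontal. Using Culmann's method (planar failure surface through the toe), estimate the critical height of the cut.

Culmann's analysis gives the critical failure plane at α_cr = (β + φ)/2 = (61.9 + 15.2)/2 = 38.5°, and the critical height
H_c = (4c/γ) · sinβ cosφ / [1 − cos(β − φ)]
    = (4·47.1/18.6) · sin61.9°·cos15.2° / [1 − cos(46.7°)]
    = 10.129 · 0.8821·0.9650 / [1 − 0.6858]
    = 10.129 · 0.8513 / 0.3142
    = 27.44 m

H_c = 27.44 m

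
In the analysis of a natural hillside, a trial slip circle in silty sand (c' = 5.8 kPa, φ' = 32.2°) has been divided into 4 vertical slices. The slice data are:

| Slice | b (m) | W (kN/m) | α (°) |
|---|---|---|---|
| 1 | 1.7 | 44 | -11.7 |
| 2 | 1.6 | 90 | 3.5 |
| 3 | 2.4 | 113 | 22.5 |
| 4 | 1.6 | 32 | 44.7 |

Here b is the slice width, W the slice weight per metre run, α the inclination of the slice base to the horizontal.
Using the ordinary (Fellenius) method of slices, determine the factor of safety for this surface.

FS = 3.39

Ordinary method of slices: FS = Σ[c'·Δl_i + (W_i cosα_i)·tanφ'] / Σ W_i sinα_i, with Δl_i = b_i / cosα_i.
Slice 1: Δl = 1.7/cos(-11.7°) = 1.736 m; N'_1 = 44·cos(-11.7°) = 43.1; c'Δl = 10.07; W sinα = -8.9
Slice 2: Δl = 1.6/cos3.5° = 1.603 m; N'_2 = 90·cos3.5° = 89.8; c'Δl = 9.30; W sinα = 5.5
Slice 3: Δl = 2.4/cos22.5° = 2.598 m; N'_3 = 113·cos22.5° = 104.4; c'Δl = 15.07; W sinα = 43.2
Slice 4: Δl = 1.6/cos44.7° = 2.251 m; N'_4 = 32·cos44.7° = 22.7; c'Δl = 13.06; W sinα = 22.5
Σc'Δl = 47.5 kN/m; ΣN' = 260.1 kN/m; ΣW sinα = 62.3 kN/m
Resisting = 47.5 + 260.1·tan32.2° = 47.5 + 163.8 = 211.3 kN/m
FS = 211.3 / 62.3 = 3.390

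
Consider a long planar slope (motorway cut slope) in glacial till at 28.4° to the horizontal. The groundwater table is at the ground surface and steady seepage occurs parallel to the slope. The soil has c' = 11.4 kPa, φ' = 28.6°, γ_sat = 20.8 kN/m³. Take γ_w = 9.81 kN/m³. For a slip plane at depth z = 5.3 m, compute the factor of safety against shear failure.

FS = 0.78

With seepage parallel to the slope and the water table at the surface, the effective normal stress on the slip plane uses the buoyant unit weight γ' = γ_sat − γ_w while the driving shear stress uses γ_sat:
FS = [c' + γ' z cos²β tanφ'] / [γ_sat z sinβ cosβ]
γ' = 20.8 − 9.81 = 10.99 kN/m³
Numerator = 11.4 + 10.99·5.3·cos²28.4°·tan28.6° = 11.4 + 10.99·5.3·0.7738·0.5452 = 35.973 kPa
Denominator = 20.8·5.3·sin28.4°·cos28.4° = 20.8·5.3·0.4756·0.8796 = 46.122 kPa
FS = 35.973 / 46.122 = 0.780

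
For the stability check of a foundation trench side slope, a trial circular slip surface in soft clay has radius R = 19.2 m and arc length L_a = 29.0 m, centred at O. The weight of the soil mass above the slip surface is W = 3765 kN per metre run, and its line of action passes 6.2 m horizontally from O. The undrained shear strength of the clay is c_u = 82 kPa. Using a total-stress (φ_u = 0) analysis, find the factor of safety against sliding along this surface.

Taking moments about the centre O, the resisting moment is provided by the undrained shear strength acting along the arc:
M_R = c_u·L_a·R = 82·29.00·19.2 = 45657.6 kN·m/m
M_D = W·d = 3765·6.2 = 23343.0 kN·m/m
FS = M_R / M_D = 45657.6 / 23343.0 = 1.956

FS = 1.96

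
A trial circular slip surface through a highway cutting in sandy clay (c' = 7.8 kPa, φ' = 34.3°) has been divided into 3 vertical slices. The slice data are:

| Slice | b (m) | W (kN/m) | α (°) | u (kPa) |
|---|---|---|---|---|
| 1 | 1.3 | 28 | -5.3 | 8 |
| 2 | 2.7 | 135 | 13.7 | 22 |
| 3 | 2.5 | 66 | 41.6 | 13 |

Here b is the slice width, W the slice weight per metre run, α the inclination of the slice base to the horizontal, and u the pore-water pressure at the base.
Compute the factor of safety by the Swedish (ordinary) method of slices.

Ordinary method of slices: FS = Σ[c'·Δl_i + (W_i cosα_i − u_i·Δl_i)·tanφ'] / Σ W_i sinα_i, with Δl_i = b_i / cosα_i.
Slice 1: Δl = 1.3/cos(-5.3°) = 1.306 m; N'_1 = 28·cos(-5.3°) − 8·1.306 = 17.4; c'Δl = 10.18; W sinα = -2.6
Slice 2: Δl = 2.7/cos13.7° = 2.779 m; N'_2 = 135·cos13.7° − 22·2.779 = 70.0; c'Δl = 21.68; W sinα = 32.0
Slice 3: Δl = 2.5/cos41.6° = 3.343 m; N'_3 = 66·cos41.6° − 13·3.343 = 5.9; c'Δl = 26.08; W sinα = 43.8
Σc'Δl = 57.9 kN/m; ΣN' = 93.3 kN/m; ΣW sinα = 73.2 kN/m
Resisting = 57.9 + 93.3·tan34.3° = 57.9 + 63.7 = 121.6 kN/m
FS = 121.6 / 73.2 = 1.661

FS = 1.66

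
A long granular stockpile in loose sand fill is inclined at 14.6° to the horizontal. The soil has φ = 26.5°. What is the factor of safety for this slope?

For a dry cohesionless infinite slope the factor of safety is FS = tanφ / tanβ.
FS = tan26.5° / tan14.6° = 0.4986 / 0.2605 = 1.914

FS = 1.91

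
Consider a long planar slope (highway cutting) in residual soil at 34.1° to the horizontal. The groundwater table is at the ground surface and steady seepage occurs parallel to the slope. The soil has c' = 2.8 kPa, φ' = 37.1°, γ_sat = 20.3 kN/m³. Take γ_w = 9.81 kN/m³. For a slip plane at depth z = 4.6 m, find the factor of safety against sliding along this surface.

FS = 0.64

With seepage parallel to the slope and the water table at the surface, the effective normal stress on the slip plane uses the buoyant unit weight γ' = γ_sat − γ_w while the driving shear stress uses γ_sat:
FS = [c' + γ' z cos²β tanφ'] / [γ_sat z sinβ cosβ]
γ' = 20.3 − 9.81 = 10.49 kN/m³
Numerator = 2.8 + 10.49·4.6·cos²34.1°·tan37.1° = 2.8 + 10.49·4.6·0.6857·0.7563 = 27.823 kPa
Denominator = 20.3·4.6·sin34.1°·cos34.1° = 20.3·4.6·0.5606·0.8281 = 43.351 kPa
FS = 27.823 / 43.351 = 0.642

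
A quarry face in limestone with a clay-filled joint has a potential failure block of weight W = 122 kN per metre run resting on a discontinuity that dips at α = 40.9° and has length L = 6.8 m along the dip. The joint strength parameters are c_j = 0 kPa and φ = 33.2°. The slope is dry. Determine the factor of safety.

Resolving the block weight along and normal to the plane and applying the Mohr–Coulomb strength on the joint:
N' = W cosα = 122·cos40.9° = 92.2 kN/m
Driving force T = W sinα = 122·sin40.9° = 79.9 kN/m
Resisting force R = c_j·L + N'·tanφ = 0·6.8 + 92.2·tan33.2° = 0.0 + 60.3 = 60.3 kN/m
FS = R / T = 60.3 / 79.9 = 0.755

FS = 0.76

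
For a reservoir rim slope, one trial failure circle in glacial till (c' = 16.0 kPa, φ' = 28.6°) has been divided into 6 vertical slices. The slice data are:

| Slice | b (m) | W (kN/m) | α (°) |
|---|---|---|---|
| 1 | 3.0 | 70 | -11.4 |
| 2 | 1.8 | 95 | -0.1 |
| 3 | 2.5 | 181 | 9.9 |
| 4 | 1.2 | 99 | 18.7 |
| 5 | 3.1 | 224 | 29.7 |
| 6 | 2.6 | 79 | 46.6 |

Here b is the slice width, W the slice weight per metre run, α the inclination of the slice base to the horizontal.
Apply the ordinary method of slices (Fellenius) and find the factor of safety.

Ordinary method of slices: FS = Σ[c'·Δl_i + (W_i cosα_i)·tanφ'] / Σ W_i sinα_i, with Δl_i = b_i / cosα_i.
Slice 1: Δl = 3.0/cos(-11.4°) = 3.060 m; N'_1 = 70·cos(-11.4°) = 68.6; c'Δl = 48.97; W sinα = -13.8
Slice 2: Δl = 1.8/cos(-0.1°) = 1.800 m; N'_2 = 95·cos(-0.1°) = 95.0; c'Δl = 28.80; W sinα = -0.2
Slice 3: Δl = 2.5/cos9.9° = 2.538 m; N'_3 = 181·cos9.9° = 178.3; c'Δl = 40.60; W sinα = 31.1
Slice 4: Δl = 1.2/cos18.7° = 1.267 m; N'_4 = 99·cos18.7° = 93.8; c'Δl = 20.27; W sinα = 31.7
Slice 5: Δl = 3.1/cos29.7° = 3.569 m; N'_5 = 224·cos29.7° = 194.6; c'Δl = 57.10; W sinα = 111.0
Slice 6: Δl = 2.6/cos46.6° = 3.784 m; N'_6 = 79·cos46.6° = 54.3; c'Δl = 60.55; W sinα = 57.4
Σc'Δl = 256.3 kN/m; ΣN' = 684.6 kN/m; ΣW sinα = 217.2 kN/m
Resisting = 256.3 + 684.6·tan28.6° = 256.3 + 373.2 = 629.5 kN/m
FS = 629.5 / 217.2 = 2.898

FS = 2.90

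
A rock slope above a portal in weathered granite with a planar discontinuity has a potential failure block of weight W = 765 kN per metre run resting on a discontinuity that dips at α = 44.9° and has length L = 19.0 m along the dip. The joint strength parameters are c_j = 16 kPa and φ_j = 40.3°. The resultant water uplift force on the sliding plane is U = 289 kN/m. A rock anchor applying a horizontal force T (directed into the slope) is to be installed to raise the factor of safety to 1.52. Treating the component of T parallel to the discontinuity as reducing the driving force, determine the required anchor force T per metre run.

T = 180 kN/m

Resolving forces along and normal to the sliding plane, with the horizontal anchor force T adding T·sinα to the effective normal force and T·cosα acting up the plane against the driving force:
FS = [c_jL + (W cosα − U + T sinα) tanφ_j] / [W sinα − T cosα]
Without the anchor: N' = 252.9 kN/m, driving T_d = 540.0 kN/m, resisting R = 16·19.0 + 252.9·tan40.3° = 518.5 kN/m, FS = 0.96.
Setting FS = 1.52 and solving for T:
1.52·(540.0 − T cos44.9°) = 518.5 + T sin44.9°·tan40.3°
T·(sin44.9°·tan40.3° + 1.52·cos44.9°) = 1.52·540.0 − 518.5
T·(0.7059·0.8481 + 1.52·0.7083) = 820.8 − 518.5 = 302.3
T·1.6753 = 302.3
T = 180.5 kN/m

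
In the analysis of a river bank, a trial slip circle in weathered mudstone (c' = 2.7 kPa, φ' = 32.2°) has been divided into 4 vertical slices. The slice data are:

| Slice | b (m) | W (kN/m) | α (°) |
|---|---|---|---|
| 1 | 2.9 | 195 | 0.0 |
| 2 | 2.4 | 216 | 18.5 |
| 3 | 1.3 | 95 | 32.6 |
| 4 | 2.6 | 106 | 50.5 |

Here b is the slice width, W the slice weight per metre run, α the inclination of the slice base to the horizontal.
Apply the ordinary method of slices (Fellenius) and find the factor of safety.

FS = 1.86

Ordinary method of slices: FS = Σ[c'·Δl_i + (W_i cosα_i)·tanφ'] / Σ W_i sinα_i, with Δl_i = b_i / cosα_i.
Slice 1: Δl = 2.9/cos0.0° = 2.900 m; N'_1 = 195·cos0.0° = 195.0; c'Δl = 7.83; W sinα = 0.0
Slice 2: Δl = 2.4/cos18.5° = 2.531 m; N'_2 = 216·cos18.5° = 204.8; c'Δl = 6.83; W sinα = 68.5
Slice 3: Δl = 1.3/cos32.6° = 1.543 m; N'_3 = 95·cos32.6° = 80.0; c'Δl = 4.17; W sinα = 51.2
Slice 4: Δl = 2.6/cos50.5° = 4.088 m; N'_4 = 106·cos50.5° = 67.4; c'Δl = 11.04; W sinα = 81.8
Σc'Δl = 29.9 kN/m; ΣN' = 547.3 kN/m; ΣW sinα = 201.5 kN/m
Resisting = 29.9 + 547.3·tan32.2° = 29.9 + 344.7 = 374.5 kN/m
FS = 374.5 / 201.5 = 1.859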